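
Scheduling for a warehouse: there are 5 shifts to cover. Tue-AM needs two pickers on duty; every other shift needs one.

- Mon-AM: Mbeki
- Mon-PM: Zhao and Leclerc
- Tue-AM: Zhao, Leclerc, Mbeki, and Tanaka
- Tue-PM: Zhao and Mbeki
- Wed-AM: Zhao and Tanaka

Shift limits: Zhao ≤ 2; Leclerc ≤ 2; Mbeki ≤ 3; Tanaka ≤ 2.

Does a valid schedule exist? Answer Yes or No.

Yes

Mon-AM can only be covered by Mbeki, so that assignment is forced.
One valid schedule: Mon-AM→Mbeki, Mon-PM→Zhao, Tue-AM→Leclerc+Mbeki, Tue-PM→Zhao, Wed-AM→Tanaka.
Loads: Zhao 2/2, Leclerc 1/2, Mbeki 2/3, Tanaka 1/2 — all within limits.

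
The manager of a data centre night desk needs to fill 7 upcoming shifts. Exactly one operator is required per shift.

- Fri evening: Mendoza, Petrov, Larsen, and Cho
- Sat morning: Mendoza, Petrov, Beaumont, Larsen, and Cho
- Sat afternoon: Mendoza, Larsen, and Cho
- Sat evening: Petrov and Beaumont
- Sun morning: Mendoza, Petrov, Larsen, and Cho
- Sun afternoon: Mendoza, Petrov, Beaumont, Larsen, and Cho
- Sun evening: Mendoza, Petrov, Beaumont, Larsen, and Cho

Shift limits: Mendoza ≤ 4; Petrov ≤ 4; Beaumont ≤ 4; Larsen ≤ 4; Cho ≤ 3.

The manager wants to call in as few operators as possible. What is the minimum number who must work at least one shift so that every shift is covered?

2

7 slots to fill and no one can take more than 4, so at least ⌈7/4⌉ = 2 operators are needed.
Mendoza and Petrov alone can cover everything: Fri evening→Mendoza, Sat morning→Mendoza, Sat afternoon→Mendoza, Sat evening→Petrov, Sun morning→Mendoza, Sun afternoon→Petrov, Sun evening→Petrov.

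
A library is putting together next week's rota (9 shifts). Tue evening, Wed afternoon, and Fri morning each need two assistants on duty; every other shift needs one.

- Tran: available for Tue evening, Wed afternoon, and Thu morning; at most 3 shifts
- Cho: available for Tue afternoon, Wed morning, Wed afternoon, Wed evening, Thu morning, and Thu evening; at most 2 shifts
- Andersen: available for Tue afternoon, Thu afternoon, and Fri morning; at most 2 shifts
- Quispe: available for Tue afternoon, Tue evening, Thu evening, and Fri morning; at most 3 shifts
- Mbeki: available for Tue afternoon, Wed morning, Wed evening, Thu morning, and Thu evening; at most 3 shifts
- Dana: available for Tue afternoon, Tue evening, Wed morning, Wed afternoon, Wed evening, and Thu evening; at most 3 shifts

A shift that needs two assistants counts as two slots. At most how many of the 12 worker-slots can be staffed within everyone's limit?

12

Total capacity across all assistants is 3+2+2+3+3+3 = 16, and 12 slots are needed, so at most 12 can be filled.
An assignment achieving 12: Tue afternoon→Mbeki, Tue evening→Tran+Quispe, Wed morning→Cho, Wed afternoon→Tran+Cho, Wed evening→Mbeki, Thu morning→Tran, Thu afternoon→Andersen, Thu evening→Quispe, Fri morning→Andersen+Quispe.
Loads: Tran 3/3, Cho 2/2, Andersen 2/2, Quispe 3/3, Mbeki 2/3, Dana 0/3.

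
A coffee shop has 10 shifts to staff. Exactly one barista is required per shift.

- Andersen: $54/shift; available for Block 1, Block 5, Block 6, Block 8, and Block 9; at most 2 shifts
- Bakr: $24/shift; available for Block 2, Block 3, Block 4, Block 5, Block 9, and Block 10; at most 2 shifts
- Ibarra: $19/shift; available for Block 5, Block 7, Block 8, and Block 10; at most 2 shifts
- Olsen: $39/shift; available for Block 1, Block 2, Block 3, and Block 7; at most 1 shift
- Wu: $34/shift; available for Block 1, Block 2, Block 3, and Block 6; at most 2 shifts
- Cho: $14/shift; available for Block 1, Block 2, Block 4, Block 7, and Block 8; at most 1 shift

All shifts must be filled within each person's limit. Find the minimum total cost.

Picking the cheapest available barista for each shift independently would cost $190, but that ignores the shift limits.
An optimal schedule: Block 1→Wu, Block 2→Wu, Block 3→Olsen, Block 4→Bakr, Block 5→Ibarra, Block 6→Andersen, Block 7→Ibarra, Block 8→Cho, Block 9→Andersen, Block 10→Bakr.
Total: 34 + 34 + 39 + 24 + 19 + 54 + 19 + 14 + 54 + 24 = $315.

$315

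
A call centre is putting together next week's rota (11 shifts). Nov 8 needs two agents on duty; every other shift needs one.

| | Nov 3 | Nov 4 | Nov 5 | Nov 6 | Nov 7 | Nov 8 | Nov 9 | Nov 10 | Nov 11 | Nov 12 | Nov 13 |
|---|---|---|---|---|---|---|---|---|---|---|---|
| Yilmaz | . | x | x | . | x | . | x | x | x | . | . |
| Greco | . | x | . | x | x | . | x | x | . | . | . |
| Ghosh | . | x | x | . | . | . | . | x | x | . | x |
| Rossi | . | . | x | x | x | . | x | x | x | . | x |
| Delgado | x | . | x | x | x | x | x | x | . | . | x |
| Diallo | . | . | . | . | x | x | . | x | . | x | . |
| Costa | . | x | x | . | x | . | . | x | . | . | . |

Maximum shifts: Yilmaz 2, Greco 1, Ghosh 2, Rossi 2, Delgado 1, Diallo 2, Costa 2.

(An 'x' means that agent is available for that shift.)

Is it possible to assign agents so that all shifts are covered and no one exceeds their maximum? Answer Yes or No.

No

Total capacity is 12 and 12 slots are needed, so capacity alone doesn't rule it out.
Shifts {Nov 3, Nov 8} need 3 worker-slots in total, but the agents available for any of those shifts (Delgado and Diallo) can supply at most 2 among them. So no valid schedule exists.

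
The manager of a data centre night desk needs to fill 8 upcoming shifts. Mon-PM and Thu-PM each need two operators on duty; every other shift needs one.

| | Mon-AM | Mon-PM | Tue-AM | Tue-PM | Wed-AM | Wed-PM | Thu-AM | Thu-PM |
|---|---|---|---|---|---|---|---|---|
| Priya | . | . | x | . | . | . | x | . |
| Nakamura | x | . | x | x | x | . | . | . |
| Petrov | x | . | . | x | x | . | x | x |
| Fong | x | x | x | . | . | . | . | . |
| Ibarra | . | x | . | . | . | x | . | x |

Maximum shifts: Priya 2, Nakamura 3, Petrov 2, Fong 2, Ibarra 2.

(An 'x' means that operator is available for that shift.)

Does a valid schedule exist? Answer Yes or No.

Total capacity is 11 and 10 slots are needed, so capacity alone doesn't rule it out.
Shifts {Mon-PM, Wed-PM, Thu-PM} need 5 worker-slots in total, but the operators available for any of those shifts (Petrov, Fong, and Ibarra) can supply at most 4 among them. So no valid schedule exists.

No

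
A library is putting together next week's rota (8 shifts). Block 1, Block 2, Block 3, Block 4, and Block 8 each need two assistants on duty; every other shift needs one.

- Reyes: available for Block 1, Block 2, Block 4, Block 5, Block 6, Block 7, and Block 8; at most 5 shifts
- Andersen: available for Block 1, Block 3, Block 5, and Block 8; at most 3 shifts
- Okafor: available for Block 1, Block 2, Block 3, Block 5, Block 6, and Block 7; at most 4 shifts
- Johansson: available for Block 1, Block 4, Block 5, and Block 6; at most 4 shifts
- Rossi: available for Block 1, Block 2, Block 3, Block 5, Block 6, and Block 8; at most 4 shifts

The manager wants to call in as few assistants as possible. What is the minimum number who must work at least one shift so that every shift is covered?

4

13 slots to fill and no one can take more than 5, so at least ⌈13/5⌉ = 3 assistants are needed.
Shifts {Block 3, Block 4} need 4 slots, but among the assistants available for them (Reyes, Andersen, Okafor, Johansson, and Rossi) any 3 together supply at most 3. So 3 assistants are not enough.
Reyes, Andersen, Okafor, and Johansson alone can cover everything: Block 1→Okafor+Johansson, Block 2→Reyes+Okafor, Block 3→Andersen+Okafor, Block 4→Reyes+Johansson, Block 5→Andersen, Block 6→Reyes, Block 7→Reyes, Block 8→Reyes+Andersen.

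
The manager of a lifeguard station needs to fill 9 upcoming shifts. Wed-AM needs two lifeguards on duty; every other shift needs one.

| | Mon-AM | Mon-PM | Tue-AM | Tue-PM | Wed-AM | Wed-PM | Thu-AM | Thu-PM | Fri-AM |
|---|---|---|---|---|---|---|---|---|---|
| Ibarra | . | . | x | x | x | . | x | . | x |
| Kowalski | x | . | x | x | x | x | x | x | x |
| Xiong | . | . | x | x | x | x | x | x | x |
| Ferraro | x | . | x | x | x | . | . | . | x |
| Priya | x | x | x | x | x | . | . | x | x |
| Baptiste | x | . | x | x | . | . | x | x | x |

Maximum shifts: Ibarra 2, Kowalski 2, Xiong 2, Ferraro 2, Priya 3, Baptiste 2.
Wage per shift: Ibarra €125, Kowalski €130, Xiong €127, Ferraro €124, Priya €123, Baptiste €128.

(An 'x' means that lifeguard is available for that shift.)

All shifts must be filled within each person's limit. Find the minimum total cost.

€1249

Mon-PM can only be covered by Priya, so that assignment is forced.
Picking the cheapest available lifeguard for each shift independently would cost €1237, but that ignores the shift limits.
An optimal schedule: Mon-AM→Priya, Mon-PM→Priya, Tue-AM→Ferraro, Tue-PM→Ferraro, Wed-AM→Ibarra+Xiong, Wed-PM→Xiong, Thu-AM→Ibarra, Thu-PM→Priya, Fri-AM→Baptiste.
Total: 123 + 123 + 124 + 124 + 125 + 127 + 127 + 125 + 123 + 128 = €1249.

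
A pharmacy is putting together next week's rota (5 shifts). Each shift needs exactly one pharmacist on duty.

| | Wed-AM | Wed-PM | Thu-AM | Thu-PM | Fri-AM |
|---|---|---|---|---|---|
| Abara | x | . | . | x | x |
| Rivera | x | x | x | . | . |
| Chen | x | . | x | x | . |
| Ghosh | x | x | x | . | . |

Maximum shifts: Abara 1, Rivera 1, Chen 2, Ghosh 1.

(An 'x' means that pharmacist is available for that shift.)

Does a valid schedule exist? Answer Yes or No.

Fri-AM can only be covered by Abara, so that assignment is forced.
One valid schedule: Wed-AM→Ghosh, Wed-PM→Rivera, Thu-AM→Chen, Thu-PM→Chen, Fri-AM→Abara.
Loads: Abara 1/1, Rivera 1/1, Chen 2/2, Ghosh 1/1 — all within limits.

Yes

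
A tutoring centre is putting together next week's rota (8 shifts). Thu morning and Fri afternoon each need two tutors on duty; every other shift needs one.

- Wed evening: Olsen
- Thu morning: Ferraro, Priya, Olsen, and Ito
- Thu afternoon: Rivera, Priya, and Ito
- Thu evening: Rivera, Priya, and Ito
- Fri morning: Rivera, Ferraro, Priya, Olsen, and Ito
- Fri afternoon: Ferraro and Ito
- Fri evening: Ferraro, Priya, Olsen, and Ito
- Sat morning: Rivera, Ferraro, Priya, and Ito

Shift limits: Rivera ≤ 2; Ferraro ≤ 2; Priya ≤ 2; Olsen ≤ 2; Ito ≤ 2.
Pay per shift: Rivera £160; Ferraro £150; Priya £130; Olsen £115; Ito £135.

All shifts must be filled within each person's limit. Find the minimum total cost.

£1380

Wed evening can only be covered by Olsen, so that assignment is forced.
Fri afternoon can only be covered by Ferraro and Ito, so that assignment is forced.
Picking the cheapest available tutor for each shift independently would cost £1265, but that ignores the shift limits.
An optimal schedule: Wed evening→Olsen, Thu morning→Olsen+Ito, Thu afternoon→Rivera, Thu evening→Rivera, Fri morning→Priya, Fri afternoon→Ferraro+Ito, Fri evening→Ferraro, Sat morning→Priya.
Total: 115 + 115 + 135 + 160 + 160 + 130 + 150 + 135 + 150 + 130 = £1380.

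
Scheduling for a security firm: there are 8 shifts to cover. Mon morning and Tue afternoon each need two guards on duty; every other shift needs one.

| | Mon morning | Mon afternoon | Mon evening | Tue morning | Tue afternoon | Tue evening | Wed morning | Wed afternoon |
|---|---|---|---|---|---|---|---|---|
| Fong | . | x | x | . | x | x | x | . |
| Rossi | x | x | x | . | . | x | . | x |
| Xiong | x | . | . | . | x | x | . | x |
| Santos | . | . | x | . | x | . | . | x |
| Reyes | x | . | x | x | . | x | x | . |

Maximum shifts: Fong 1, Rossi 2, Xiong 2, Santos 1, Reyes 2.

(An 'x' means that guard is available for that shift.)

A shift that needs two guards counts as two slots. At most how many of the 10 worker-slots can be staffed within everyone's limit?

Total capacity across all guards is 1+2+2+1+2 = 8, and 10 slots are needed, so at most 8 can be filled.
An assignment achieving 8: Mon morning→Rossi+Xiong, Mon afternoon→Fong, Tue morning→Reyes, Tue afternoon→Xiong+Santos, Wed morning→Reyes, Wed afternoon→Rossi.
Loads: Fong 1/1, Rossi 2/2, Xiong 2/2, Santos 1/1, Reyes 2/2.

8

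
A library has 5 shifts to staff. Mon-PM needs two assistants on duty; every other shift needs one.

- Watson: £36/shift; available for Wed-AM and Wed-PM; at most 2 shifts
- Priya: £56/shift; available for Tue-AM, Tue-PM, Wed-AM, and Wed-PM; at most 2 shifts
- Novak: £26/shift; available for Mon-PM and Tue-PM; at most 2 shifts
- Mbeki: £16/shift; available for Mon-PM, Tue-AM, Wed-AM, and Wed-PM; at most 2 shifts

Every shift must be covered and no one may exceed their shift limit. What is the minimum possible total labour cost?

£156

Mon-PM can only be covered by Novak and Mbeki, so that assignment is forced.
Picking the cheapest available assistant for each shift independently would cost £116, but that ignores the shift limits.
An optimal schedule: Mon-PM→Mbeki+Novak, Tue-AM→Mbeki, Tue-PM→Novak, Wed-AM→Watson, Wed-PM→Watson.
Total: 16 + 26 + 16 + 26 + 36 + 36 = £156.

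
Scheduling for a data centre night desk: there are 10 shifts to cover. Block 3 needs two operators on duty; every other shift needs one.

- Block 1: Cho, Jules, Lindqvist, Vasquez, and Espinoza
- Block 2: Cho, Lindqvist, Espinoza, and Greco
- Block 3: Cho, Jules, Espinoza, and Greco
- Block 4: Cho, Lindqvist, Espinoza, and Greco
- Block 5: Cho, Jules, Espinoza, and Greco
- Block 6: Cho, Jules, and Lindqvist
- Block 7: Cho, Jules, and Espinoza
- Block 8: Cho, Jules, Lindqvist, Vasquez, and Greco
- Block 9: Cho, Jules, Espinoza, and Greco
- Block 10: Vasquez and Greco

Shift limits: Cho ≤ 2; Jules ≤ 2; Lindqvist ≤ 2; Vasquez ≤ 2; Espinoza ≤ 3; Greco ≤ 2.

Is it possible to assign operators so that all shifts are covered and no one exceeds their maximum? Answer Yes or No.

Yes

One valid schedule: Block 1→Vasquez, Block 2→Lindqvist, Block 3→Espinoza+Greco, Block 4→Lindqvist, Block 5→Jules, Block 6→Cho, Block 7→Cho, Block 8→Greco, Block 9→Jules, Block 10→Vasquez.
Loads: Cho 2/2, Jules 2/2, Lindqvist 2/2, Vasquez 2/2, Espinoza 1/3, Greco 2/2 — all within limits.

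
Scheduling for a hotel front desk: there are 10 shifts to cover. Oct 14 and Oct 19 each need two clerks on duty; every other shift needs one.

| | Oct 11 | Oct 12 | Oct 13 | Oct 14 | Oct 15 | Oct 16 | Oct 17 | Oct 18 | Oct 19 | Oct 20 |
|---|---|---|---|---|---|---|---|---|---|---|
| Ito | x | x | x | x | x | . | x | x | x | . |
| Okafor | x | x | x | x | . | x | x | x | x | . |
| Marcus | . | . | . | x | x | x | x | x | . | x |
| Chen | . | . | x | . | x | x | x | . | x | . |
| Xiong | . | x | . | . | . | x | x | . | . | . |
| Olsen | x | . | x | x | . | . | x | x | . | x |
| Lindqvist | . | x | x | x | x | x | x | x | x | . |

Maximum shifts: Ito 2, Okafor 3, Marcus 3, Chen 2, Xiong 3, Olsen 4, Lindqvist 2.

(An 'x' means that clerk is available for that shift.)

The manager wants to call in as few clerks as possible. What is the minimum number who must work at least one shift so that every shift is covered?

12 slots to fill and no one can take more than 4, so at least ⌈12/4⌉ = 3 clerks are needed.
Any 3 clerks together have capacity at most 4+3+3 = 10 < 12 slots, so 3 can never suffice.
Ito, Okafor, Marcus, and Olsen alone can cover everything: Oct 11→Okafor, Oct 12→Ito, Oct 13→Olsen, Oct 14→Marcus+Olsen, Oct 15→Marcus, Oct 16→Okafor, Oct 17→Olsen, Oct 18→Olsen, Oct 19→Ito+Okafor, Oct 20→Marcus.

4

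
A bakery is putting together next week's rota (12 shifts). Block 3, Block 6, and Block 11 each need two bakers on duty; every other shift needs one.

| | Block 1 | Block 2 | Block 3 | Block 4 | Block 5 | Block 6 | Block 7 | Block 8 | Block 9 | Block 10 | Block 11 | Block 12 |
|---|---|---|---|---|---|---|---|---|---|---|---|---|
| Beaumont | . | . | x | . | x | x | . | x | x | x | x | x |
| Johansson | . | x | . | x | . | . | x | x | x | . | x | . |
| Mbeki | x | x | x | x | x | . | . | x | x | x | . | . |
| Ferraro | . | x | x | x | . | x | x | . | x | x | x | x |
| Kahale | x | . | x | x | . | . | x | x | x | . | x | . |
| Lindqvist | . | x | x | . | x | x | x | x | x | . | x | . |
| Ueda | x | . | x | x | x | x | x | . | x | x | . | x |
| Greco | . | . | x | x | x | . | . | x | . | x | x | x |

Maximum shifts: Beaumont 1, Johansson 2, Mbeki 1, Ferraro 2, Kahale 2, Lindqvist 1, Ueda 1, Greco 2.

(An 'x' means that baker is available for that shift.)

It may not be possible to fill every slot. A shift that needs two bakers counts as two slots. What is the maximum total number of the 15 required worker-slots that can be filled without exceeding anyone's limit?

Total capacity across all bakers is 1+2+1+2+2+1+1+2 = 12, and 15 slots are needed, so at most 12 can be filled.
An assignment achieving 12: Block 1→Mbeki, Block 2→Johansson, Block 3→Greco, Block 4→Kahale, Block 5→Lindqvist, Block 6→Beaumont+Ferraro, Block 7→Johansson, Block 8→Kahale, Block 10→Ueda, Block 11→Greco, Block 12→Ferraro.
Loads: Beaumont 1/1, Johansson 2/2, Mbeki 1/1, Ferraro 2/2, Kahale 2/2, Lindqvist 1/1, Ueda 1/1, Greco 2/2.

12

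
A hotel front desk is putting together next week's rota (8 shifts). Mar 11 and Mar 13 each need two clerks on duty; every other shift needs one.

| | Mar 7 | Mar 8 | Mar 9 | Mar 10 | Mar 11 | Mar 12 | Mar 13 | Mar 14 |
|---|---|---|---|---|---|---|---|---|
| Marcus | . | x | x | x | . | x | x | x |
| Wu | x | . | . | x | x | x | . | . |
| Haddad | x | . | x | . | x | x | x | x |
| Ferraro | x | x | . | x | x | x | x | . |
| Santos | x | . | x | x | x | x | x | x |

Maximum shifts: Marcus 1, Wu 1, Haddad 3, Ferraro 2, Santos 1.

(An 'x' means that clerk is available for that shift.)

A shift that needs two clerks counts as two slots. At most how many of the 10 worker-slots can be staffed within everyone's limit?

8

Total capacity across all clerks is 1+1+3+2+1 = 8, and 10 slots are needed, so at most 8 can be filled.
An assignment achieving 8: Mar 7→Wu, Mar 8→Marcus, Mar 9→Haddad, Mar 10→Ferraro, Mar 11→Haddad+Ferraro, Mar 13→Santos, Mar 14→Haddad.
Loads: Marcus 1/1, Wu 1/1, Haddad 3/3, Ferraro 2/2, Santos 1/1.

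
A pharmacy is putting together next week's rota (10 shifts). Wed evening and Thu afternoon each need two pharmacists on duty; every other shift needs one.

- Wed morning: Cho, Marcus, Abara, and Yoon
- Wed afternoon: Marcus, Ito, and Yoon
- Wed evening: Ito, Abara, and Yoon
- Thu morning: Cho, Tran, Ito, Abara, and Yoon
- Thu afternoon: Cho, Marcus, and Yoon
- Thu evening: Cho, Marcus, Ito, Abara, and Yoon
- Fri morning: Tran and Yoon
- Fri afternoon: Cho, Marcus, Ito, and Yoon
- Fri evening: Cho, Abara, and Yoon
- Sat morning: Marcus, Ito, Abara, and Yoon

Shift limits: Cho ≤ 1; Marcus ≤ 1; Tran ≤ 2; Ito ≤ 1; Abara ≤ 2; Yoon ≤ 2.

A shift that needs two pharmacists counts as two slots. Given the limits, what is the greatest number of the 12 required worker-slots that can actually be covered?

9

Total capacity across all pharmacists is 1+1+2+1+2+2 = 9, and 12 slots are needed, so at most 9 can be filled.
An assignment achieving 9: Wed morning→Yoon, Wed afternoon→Marcus, Wed evening→Ito+Abara, Thu morning→Tran, Thu afternoon→Cho+Yoon, Fri morning→Tran, Fri evening→Abara.
Loads: Cho 1/1, Marcus 1/1, Tran 2/2, Ito 1/1, Abara 2/2, Yoon 2/2.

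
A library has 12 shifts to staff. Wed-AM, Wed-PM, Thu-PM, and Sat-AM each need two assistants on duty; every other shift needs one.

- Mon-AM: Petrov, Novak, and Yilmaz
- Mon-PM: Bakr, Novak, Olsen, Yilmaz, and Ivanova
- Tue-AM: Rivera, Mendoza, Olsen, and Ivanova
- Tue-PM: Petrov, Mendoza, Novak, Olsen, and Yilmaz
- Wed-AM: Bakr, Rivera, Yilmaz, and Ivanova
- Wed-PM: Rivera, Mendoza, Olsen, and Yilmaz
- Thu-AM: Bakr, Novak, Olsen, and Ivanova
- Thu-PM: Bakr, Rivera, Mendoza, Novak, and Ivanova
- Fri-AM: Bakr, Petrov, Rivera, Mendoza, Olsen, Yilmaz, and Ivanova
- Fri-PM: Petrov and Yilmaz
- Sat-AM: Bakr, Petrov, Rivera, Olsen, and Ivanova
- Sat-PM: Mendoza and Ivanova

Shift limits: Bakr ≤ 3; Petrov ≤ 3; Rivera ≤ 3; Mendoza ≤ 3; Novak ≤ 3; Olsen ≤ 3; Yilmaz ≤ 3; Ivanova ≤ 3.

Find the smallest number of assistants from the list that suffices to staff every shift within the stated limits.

6

16 slots to fill and no one can take more than 3, so at least ⌈16/3⌉ = 6 assistants are needed.
Bakr, Petrov, Rivera, Mendoza, Novak, and Olsen alone can cover everything: Mon-AM→Petrov, Mon-PM→Bakr, Tue-AM→Rivera, Tue-PM→Novak, Wed-AM→Bakr+Rivera, Wed-PM→Rivera+Mendoza, Thu-AM→Bakr, Thu-PM→Mendoza+Novak, Fri-AM→Olsen, Fri-PM→Petrov, Sat-AM→Petrov+Olsen, Sat-PM→Mendoza.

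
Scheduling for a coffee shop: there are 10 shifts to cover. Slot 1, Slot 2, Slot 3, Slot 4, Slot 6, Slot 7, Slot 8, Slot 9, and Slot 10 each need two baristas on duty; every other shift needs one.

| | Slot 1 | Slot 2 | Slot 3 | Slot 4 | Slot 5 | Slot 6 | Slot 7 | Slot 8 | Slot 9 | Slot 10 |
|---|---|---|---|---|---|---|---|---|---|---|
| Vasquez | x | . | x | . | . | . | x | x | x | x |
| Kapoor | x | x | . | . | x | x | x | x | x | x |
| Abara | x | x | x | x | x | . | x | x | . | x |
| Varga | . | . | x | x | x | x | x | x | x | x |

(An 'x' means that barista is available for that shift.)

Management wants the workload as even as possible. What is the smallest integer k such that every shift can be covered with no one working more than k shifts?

With 4 baristas and 19 worker-slots to fill, someone must work at least ⌈19/4⌉ = 5 shifts, so k ≥ 5.
k = 5 works: Slot 1→Vasquez+Kapoor, Slot 2→Kapoor+Abara, Slot 3→Vasquez+Abara, Slot 4→Abara+Varga, Slot 5→Kapoor, Slot 6→Kapoor+Varga, Slot 7→Vasquez+Abara, Slot 8→Vasquez+Varga, Slot 9→Vasquez+Kapoor, Slot 10→Abara+Varga.
Loads: Vasquez 5, Kapoor 5, Abara 5, Varga 4 — all ≤ 5.

5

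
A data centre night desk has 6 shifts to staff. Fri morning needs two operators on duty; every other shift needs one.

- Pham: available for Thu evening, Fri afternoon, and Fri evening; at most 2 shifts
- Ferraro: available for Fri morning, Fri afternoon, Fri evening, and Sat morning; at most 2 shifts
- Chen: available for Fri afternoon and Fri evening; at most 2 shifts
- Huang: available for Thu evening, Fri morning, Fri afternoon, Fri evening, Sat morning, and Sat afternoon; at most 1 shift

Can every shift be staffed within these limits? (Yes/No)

No

Total capacity is 7 and 7 slots are needed, so capacity alone doesn't rule it out.
Shifts {Fri morning, Sat afternoon} need 3 worker-slots in total, but the operators available for any of those shifts (Ferraro and Huang) can supply at most 2 among them. So no valid schedule exists.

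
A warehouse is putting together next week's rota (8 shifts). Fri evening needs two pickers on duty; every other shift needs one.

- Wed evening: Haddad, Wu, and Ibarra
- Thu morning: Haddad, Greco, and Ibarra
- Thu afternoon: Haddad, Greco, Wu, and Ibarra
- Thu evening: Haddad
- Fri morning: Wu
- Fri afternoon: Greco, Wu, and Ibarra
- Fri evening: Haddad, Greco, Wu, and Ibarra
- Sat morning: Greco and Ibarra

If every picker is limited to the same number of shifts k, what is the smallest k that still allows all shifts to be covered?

With 4 pickers and 9 worker-slots to fill, someone must work at least ⌈9/4⌉ = 3 shifts, so k ≥ 3.
k = 3 works: Wed evening→Haddad, Thu morning→Haddad, Thu afternoon→Greco, Thu evening→Haddad, Fri morning→Wu, Fri afternoon→Greco, Fri evening→Wu+Ibarra, Sat morning→Greco.
Loads: Haddad 3, Greco 3, Wu 2, Ibarra 1 — all ≤ 3.

3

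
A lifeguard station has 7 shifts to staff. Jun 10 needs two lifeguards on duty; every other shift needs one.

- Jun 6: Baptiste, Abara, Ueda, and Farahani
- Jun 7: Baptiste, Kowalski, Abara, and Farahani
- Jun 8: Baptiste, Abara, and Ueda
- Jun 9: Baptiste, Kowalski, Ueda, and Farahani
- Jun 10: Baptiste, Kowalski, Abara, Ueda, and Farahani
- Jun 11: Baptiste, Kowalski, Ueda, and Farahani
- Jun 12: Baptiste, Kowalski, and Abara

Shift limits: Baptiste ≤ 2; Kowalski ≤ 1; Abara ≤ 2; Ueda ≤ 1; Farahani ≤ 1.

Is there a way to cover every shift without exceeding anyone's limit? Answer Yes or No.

No

Total capacity is 2+1+2+1+1 = 7 but 8 worker-slots are needed — infeasible.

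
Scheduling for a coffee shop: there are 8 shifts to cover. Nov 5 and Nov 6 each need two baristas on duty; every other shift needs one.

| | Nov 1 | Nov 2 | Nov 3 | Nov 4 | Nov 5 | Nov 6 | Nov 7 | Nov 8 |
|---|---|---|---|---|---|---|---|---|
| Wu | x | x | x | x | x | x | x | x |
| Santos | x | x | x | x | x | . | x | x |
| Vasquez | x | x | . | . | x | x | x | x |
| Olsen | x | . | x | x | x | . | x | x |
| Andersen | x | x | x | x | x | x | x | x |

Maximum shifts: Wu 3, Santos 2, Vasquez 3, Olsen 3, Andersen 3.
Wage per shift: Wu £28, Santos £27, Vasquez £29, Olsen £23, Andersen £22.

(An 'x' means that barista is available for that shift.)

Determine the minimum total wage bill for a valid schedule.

Picking the cheapest available barista for each shift independently would cost £227, but that ignores the shift limits.
An optimal schedule: Nov 1→Olsen, Nov 2→Andersen, Nov 3→Andersen, Nov 4→Olsen, Nov 5→Santos+Wu, Nov 6→Andersen+Wu, Nov 7→Olsen, Nov 8→Santos.
Total: 23 + 22 + 22 + 23 + 27 + 28 + 22 + 28 + 23 + 27 = £245.

£245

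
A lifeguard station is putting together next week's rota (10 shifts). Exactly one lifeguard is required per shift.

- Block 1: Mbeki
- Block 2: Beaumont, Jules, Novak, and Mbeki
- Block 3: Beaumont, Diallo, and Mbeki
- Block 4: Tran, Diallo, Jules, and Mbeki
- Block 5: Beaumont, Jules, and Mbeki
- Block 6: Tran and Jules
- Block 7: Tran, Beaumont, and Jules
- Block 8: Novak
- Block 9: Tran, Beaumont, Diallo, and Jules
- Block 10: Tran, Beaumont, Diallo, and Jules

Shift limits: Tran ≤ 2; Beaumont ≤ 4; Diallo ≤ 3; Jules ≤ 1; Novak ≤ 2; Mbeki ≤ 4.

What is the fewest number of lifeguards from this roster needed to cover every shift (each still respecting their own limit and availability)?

4

10 slots to fill and no one can take more than 4, so at least ⌈10/4⌉ = 3 lifeguards are needed.
No set of 3 lifeguards can cover every shift (each such set leaves at least one shift with no one available or exceeds a cap).
Tran, Beaumont, Novak, and Mbeki alone can cover everything: Block 1→Mbeki, Block 2→Novak, Block 3→Beaumont, Block 4→Tran, Block 5→Mbeki, Block 6→Tran, Block 7→Beaumont, Block 8→Novak, Block 9→Beaumont, Block 10→Beaumont.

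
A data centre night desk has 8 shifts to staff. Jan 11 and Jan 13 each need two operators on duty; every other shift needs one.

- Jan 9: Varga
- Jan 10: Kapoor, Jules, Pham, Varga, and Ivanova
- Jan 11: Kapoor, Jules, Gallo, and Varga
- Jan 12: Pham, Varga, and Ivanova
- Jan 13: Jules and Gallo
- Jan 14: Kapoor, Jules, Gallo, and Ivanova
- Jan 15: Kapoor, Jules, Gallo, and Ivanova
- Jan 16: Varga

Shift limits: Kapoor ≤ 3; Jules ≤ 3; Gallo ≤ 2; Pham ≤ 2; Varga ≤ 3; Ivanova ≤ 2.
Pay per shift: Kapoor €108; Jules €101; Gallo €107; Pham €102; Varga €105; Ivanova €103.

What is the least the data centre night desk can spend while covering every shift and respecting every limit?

€1032

Jan 9 can only be covered by Varga, so that assignment is forced.
Jan 13 can only be covered by Jules and Gallo, so that assignment is forced.
Jan 16 can only be covered by Varga, so that assignment is forced.
Picking the cheapest available operator for each shift independently would cost €1029, but that ignores the shift limits.
An optimal schedule: Jan 9→Varga, Jan 10→Pham, Jan 11→Jules+Varga, Jan 12→Pham, Jan 13→Jules+Gallo, Jan 14→Jules, Jan 15→Ivanova, Jan 16→Varga.
Total: 105 + 102 + 101 + 105 + 102 + 101 + 107 + 101 + 103 + 105 = €1032.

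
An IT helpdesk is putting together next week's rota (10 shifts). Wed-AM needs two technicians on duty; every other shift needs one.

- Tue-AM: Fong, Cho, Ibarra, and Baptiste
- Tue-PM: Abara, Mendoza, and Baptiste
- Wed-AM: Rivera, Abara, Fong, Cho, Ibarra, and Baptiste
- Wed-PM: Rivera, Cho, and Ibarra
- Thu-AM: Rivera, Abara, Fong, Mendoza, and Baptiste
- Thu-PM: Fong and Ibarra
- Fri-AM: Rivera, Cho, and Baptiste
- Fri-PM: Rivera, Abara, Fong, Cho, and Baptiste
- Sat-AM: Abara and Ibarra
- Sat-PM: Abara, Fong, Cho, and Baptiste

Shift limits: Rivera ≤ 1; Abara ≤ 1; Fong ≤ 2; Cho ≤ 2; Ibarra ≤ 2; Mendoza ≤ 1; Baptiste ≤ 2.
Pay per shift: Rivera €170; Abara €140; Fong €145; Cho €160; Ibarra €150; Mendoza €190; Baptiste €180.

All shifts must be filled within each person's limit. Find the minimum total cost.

Picking the cheapest available technician for each shift independently would cost €1585, but that ignores the shift limits.
An optimal schedule: Tue-AM→Ibarra, Tue-PM→Mendoza, Wed-AM→Ibarra+Baptiste, Wed-PM→Rivera, Thu-AM→Baptiste, Thu-PM→Fong, Fri-AM→Cho, Fri-PM→Cho, Sat-AM→Abara, Sat-PM→Fong.
Total: 150 + 190 + 150 + 180 + 170 + 180 + 145 + 160 + 160 + 140 + 145 = €1770.

€1770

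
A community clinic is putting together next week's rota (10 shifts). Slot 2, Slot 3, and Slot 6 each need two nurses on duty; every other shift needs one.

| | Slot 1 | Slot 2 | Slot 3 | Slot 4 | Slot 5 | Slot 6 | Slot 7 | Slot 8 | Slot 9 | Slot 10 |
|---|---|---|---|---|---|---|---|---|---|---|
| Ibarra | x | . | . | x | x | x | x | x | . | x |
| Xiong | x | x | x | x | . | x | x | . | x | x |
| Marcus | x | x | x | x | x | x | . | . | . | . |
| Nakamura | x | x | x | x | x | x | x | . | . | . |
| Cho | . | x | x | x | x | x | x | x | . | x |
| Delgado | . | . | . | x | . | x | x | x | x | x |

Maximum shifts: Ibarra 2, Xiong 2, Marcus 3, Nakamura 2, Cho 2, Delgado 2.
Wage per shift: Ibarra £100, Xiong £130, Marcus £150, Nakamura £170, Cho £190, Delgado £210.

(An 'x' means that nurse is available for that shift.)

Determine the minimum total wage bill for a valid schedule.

£2050

Picking the cheapest available nurse for each shift independently would cost £1520, but that ignores the shift limits.
An optimal schedule: Slot 1→Ibarra, Slot 2→Marcus+Nakamura, Slot 3→Marcus+Cho, Slot 4→Delgado, Slot 5→Marcus, Slot 6→Cho+Delgado, Slot 7→Nakamura, Slot 8→Ibarra, Slot 9→Xiong, Slot 10→Xiong.
Total: 100 + 150 + 170 + 150 + 190 + 210 + 150 + 190 + 210 + 170 + 100 + 130 + 130 = £2050.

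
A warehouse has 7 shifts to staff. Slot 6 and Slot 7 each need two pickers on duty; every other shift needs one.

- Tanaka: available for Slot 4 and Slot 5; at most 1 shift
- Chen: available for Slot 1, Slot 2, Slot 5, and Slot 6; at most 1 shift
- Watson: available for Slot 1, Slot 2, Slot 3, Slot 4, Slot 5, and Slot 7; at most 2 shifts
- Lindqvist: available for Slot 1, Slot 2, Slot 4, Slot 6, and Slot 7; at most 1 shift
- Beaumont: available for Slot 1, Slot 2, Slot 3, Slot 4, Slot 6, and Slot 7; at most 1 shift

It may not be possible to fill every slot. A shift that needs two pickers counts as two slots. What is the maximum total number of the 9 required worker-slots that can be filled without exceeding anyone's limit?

6

Total capacity across all pickers is 1+1+2+1+1 = 6, and 9 slots are needed, so at most 6 can be filled.
An assignment achieving 6: Slot 3→Watson, Slot 5→Tanaka, Slot 6→Chen+Lindqvist, Slot 7→Watson+Beaumont.
Loads: Tanaka 1/1, Chen 1/1, Watson 2/2, Lindqvist 1/1, Beaumont 1/1.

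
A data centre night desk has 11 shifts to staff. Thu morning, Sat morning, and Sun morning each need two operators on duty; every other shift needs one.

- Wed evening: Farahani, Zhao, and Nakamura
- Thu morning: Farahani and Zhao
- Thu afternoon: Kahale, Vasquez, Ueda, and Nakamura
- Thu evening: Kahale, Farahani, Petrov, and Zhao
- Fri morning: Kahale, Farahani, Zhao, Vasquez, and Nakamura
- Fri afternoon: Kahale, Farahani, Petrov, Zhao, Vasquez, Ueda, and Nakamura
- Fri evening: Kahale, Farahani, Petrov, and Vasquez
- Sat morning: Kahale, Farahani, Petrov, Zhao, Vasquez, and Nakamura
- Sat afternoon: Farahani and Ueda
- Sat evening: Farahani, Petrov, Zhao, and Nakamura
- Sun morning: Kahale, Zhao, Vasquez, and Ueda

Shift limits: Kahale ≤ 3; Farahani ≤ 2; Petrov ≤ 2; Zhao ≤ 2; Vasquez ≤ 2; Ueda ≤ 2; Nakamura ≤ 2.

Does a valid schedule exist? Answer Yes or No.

Thu morning can only be covered by Farahani and Zhao, so that assignment is forced.
One valid schedule: Wed evening→Zhao, Thu morning→Farahani+Zhao, Thu afternoon→Kahale, Thu evening→Kahale, Fri morning→Vasquez, Fri afternoon→Ueda, Fri evening→Kahale, Sat morning→Petrov+Nakamura, Sat afternoon→Farahani, Sat evening→Petrov, Sun morning→Vasquez+Ueda.
Loads: Kahale 3/3, Farahani 2/2, Petrov 2/2, Zhao 2/2, Vasquez 2/2, Ueda 2/2, Nakamura 1/2 — all within limits.

Yes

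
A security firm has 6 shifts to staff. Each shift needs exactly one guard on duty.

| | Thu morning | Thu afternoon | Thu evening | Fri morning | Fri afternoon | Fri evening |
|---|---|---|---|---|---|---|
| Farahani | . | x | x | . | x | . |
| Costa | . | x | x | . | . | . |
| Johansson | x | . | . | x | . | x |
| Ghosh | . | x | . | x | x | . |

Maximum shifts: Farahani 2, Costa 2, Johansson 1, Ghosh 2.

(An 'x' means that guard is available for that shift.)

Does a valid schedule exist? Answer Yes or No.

No

Total capacity is 7 and 6 slots are needed, so capacity alone doesn't rule it out.
Shifts {Thu morning, Fri evening} need 2 worker-slots in total, but the guards available for any of those shifts (Johansson) can supply at most 1 among them. So no valid schedule exists.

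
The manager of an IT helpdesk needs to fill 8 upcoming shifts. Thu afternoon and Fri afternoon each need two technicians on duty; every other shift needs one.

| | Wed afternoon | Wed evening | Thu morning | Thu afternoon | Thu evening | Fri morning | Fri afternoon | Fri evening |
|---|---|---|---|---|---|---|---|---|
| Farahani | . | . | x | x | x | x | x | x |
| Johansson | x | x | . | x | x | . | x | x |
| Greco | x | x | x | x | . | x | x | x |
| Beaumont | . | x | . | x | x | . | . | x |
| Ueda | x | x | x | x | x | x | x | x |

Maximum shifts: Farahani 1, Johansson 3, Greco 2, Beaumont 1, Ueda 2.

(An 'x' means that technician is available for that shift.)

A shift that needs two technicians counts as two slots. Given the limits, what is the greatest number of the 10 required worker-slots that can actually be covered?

9

Total capacity across all technicians is 1+3+2+1+2 = 9, and 10 slots are needed, so at most 9 can be filled.
An assignment achieving 9: Wed afternoon→Johansson, Wed evening→Johansson, Thu morning→Farahani, Thu afternoon→Beaumont+Ueda, Thu evening→Johansson, Fri morning→Greco, Fri afternoon→Greco+Ueda.
Loads: Farahani 1/1, Johansson 3/3, Greco 2/2, Beaumont 1/1, Ueda 2/2.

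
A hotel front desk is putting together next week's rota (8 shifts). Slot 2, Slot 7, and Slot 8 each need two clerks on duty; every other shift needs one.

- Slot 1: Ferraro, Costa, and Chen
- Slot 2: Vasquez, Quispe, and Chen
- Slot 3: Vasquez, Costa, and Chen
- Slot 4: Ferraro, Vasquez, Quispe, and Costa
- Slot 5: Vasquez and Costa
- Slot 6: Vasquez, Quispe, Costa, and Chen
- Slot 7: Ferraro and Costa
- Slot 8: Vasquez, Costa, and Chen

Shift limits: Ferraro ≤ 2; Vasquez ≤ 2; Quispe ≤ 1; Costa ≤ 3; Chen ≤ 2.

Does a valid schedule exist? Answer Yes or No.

Total capacity is 2+2+1+3+2 = 10 but 11 worker-slots are needed — infeasible.

No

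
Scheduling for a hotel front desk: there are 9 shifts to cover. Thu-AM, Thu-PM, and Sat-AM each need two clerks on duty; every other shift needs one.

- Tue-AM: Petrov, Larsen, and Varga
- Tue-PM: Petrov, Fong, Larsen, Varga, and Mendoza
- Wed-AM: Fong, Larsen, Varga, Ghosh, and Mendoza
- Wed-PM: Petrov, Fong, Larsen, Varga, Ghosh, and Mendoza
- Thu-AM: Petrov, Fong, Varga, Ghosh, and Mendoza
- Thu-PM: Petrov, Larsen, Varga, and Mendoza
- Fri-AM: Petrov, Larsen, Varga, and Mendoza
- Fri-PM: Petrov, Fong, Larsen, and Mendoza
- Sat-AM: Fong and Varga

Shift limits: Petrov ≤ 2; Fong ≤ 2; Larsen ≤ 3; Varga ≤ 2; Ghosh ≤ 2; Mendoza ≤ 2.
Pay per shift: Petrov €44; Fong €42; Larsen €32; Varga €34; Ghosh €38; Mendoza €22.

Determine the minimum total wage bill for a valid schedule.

€412

Sat-AM can only be covered by Fong and Varga, so that assignment is forced.
Picking the cheapest available clerk for each shift independently would cost €328, but that ignores the shift limits.
An optimal schedule: Tue-AM→Larsen, Tue-PM→Larsen, Wed-AM→Larsen, Wed-PM→Ghosh, Thu-AM→Ghosh+Fong, Thu-PM→Varga+Petrov, Fri-AM→Mendoza, Fri-PM→Mendoza, Sat-AM→Varga+Fong.
Total: 32 + 32 + 32 + 38 + 38 + 42 + 34 + 44 + 22 + 22 + 34 + 42 = €412.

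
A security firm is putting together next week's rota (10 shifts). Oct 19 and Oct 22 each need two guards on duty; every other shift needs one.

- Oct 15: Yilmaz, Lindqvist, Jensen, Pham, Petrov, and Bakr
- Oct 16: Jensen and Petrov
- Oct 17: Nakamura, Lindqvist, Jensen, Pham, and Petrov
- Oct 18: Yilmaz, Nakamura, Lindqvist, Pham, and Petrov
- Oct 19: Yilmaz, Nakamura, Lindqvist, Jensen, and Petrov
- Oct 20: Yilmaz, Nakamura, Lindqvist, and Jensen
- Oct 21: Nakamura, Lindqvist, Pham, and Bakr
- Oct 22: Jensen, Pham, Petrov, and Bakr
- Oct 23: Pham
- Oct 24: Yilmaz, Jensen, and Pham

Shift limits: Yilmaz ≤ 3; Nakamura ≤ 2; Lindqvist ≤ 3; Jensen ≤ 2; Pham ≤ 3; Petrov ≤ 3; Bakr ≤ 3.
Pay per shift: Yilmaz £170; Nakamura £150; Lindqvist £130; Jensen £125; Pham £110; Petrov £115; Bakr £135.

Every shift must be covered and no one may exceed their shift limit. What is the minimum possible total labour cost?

£1450

Oct 23 can only be covered by Pham, so that assignment is forced.
Picking the cheapest available guard for each shift independently would cost £1365, but that ignores the shift limits.
An optimal schedule: Oct 15→Lindqvist, Oct 16→Petrov, Oct 17→Petrov, Oct 18→Lindqvist, Oct 19→Jensen+Lindqvist, Oct 20→Jensen, Oct 21→Pham, Oct 22→Petrov+Bakr, Oct 23→Pham, Oct 24→Pham.
Total: 130 + 115 + 115 + 130 + 125 + 130 + 125 + 110 + 115 + 135 + 110 + 110 = £1450.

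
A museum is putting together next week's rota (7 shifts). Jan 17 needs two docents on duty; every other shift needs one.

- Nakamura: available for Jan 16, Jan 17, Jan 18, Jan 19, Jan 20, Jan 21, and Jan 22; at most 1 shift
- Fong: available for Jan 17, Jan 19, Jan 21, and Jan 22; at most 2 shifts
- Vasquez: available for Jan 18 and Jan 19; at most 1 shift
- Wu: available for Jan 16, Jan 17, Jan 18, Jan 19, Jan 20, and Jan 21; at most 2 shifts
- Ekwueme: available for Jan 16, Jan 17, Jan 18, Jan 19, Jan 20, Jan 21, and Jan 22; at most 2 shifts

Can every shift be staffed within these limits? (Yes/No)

Yes

One valid schedule: Jan 16→Nakamura, Jan 17→Wu+Ekwueme, Jan 18→Vasquez, Jan 19→Ekwueme, Jan 20→Wu, Jan 21→Fong, Jan 22→Fong.
Loads: Nakamura 1/1, Fong 2/2, Vasquez 1/1, Wu 2/2, Ekwueme 2/2 — all within limits.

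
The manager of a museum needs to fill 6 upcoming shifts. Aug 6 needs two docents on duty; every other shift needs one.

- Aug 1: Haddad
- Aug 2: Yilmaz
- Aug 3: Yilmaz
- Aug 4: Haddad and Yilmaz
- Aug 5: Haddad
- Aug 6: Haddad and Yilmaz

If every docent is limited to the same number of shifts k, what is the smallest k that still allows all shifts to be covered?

With 2 docents and 7 worker-slots to fill, someone must work at least ⌈7/2⌉ = 4 shifts, so k ≥ 4.
k = 4 works: Aug 1→Haddad, Aug 2→Yilmaz, Aug 3→Yilmaz, Aug 4→Haddad, Aug 5→Haddad, Aug 6→Haddad+Yilmaz.
Loads: Haddad 4, Yilmaz 3 — all ≤ 4.

4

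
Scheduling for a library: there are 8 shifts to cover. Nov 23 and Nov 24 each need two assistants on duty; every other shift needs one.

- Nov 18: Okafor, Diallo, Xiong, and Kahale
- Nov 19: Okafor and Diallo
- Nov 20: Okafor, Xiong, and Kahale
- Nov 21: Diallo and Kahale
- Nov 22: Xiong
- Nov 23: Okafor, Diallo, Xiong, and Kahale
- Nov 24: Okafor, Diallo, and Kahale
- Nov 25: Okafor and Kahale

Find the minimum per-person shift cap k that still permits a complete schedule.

With 4 assistants and 10 worker-slots to fill, someone must work at least ⌈10/4⌉ = 3 shifts, so k ≥ 3.
k = 3 works: Nov 18→Diallo, Nov 19→Okafor, Nov 20→Okafor, Nov 21→Diallo, Nov 22→Xiong, Nov 23→Xiong+Kahale, Nov 24→Diallo+Kahale, Nov 25→Okafor.
Loads: Okafor 3, Diallo 3, Xiong 2, Kahale 2 — all ≤ 3.

3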